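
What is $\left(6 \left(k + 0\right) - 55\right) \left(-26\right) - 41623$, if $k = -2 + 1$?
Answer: $-40037$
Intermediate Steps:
$k = -1$
$\left(6 \left(k + 0\right) - 55\right) \left(-26\right) - 41623 = \left(6 \left(-1 + 0\right) - 55\right) \left(-26\right) - 41623 = \left(6 \left(-1\right) - 55\right) \left(-26\right) - 41623 = \left(-6 - 55\right) \left(-26\right) - 41623 = \left(-61\right) \left(-26\right) - 41623 = 1586 - 41623 = -40037$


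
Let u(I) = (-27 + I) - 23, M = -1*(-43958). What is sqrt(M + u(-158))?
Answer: 25*sqrt(70) ≈ 209.17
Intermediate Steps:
M = 43958
u(I) = -50 + I
sqrt(M + u(-158)) = sqrt(43958 + (-50 - 158)) = sqrt(43958 - 208) = sqrt(43750) = 25*sqrt(70)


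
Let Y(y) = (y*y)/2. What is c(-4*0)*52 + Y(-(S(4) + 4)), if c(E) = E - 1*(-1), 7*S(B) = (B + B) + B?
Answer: 3348/49 ≈ 68.327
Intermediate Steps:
S(B) = 3*B/7 (S(B) = ((B + B) + B)/7 = (2*B + B)/7 = (3*B)/7 = 3*B/7)
c(E) = 1 + E (c(E) = E + 1 = 1 + E)
Y(y) = y²/2 (Y(y) = y²*(½) = y²/2)
c(-4*0)*52 + Y(-(S(4) + 4)) = (1 - 4*0)*52 + (-((3/7)*4 + 4))²/2 = (1 + 0)*52 + (-(12/7 + 4))²/2 = 1*52 + (-1*40/7)²/2 = 52 + (-40/7)²/2 = 52 + (½)*(1600/49) = 52 + 800/49 = 3348/49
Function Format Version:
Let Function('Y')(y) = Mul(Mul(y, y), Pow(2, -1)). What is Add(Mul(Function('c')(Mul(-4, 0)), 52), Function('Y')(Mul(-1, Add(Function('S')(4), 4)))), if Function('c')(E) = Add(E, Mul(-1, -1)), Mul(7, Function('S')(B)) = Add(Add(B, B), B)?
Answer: Rational(3348, 49) ≈ 68.327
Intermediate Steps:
Function('S')(B) = Mul(Rational(3, 7), B) (Function('S')(B) = Mul(Rational(1, 7), Add(Add(B, B), B)) = Mul(Rational(1, 7), Add(Mul(2, B), B)) = Mul(Rational(1, 7), Mul(3, B)) = Mul(Rational(3, 7), B))
Function('c')(E) = Add(1, E) (Function('c')(E) = Add(E, 1) = Add(1, E))
Function('Y')(y) = Mul(Rational(1, 2), Pow(y, 2)) (Function('Y')(y) = Mul(Pow(y, 2), Rational(1, 2)) = Mul(Rational(1, 2), Pow(y, 2)))
Add(Mul(Function('c')(Mul(-4, 0)), 52), Function('Y')(Mul(-1, Add(Function('S')(4), 4)))) = Add(Mul(Add(1, Mul(-4, 0)), 52), Mul(Rational(1, 2), Pow(Mul(-1, Add(Mul(Rational(3, 7), 4), 4)), 2))) = Add(Mul(Add(1, 0), 52), Mul(Rational(1, 2), Pow(Mul(-1, Add(Rational(12, 7), 4)), 2))) = Add(Mul(1, 52), Mul(Rational(1, 2), Pow(Mul(-1, Rational(40, 7)), 2))) = Add(52, Mul(Rational(1, 2), Pow(Rational(-40, 7), 2))) = Add(52, Mul(Rational(1, 2), Rational(1600, 49))) = Add(52, Rational(800, 49)) = Rational(3348, 49)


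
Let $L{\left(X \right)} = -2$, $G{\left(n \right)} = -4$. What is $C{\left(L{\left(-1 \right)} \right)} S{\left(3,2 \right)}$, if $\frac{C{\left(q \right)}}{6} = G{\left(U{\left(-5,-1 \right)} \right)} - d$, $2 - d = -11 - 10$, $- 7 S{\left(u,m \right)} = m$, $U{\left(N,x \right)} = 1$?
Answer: $\frac{324}{7} \approx 46.286$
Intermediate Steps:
$S{\left(u,m \right)} = - \frac{m}{7}$
$d = 23$ ($d = 2 - \left(-11 - 10\right) = 2 - -21 = 2 + 21 = 23$)
$C{\left(q \right)} = -162$ ($C{\left(q \right)} = 6 \left(-4 - 23\right) = 6 \left(-27\right) = -162$)
$C{\left(L{\left(-1 \right)} \right)} S{\left(3,2 \right)} = - 162 \left(\left(- \frac{1}{7}\right) 2\right) = \left(-162\right) \left(- \frac{2}{7}\right) = \frac{324}{7}$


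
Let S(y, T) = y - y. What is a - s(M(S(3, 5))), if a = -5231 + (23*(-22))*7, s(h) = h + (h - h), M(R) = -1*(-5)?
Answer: -8778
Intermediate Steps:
S(y, T) = 0
M(R) = 5
s(h) = h (s(h) = h + 0 = h)
a = -8773 (a = -5231 - 506*7 = -5231 - 3542 = -8773)
a - s(M(S(3, 5))) = -8773 - 1*5 = -8773 - 5 = -8778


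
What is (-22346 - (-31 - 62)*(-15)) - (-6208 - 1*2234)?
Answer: -15299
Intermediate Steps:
(-22346 - (-31 - 62)*(-15)) - (-6208 - 1*2234) = (-22346 - (-93)*(-15)) - (-6208 - 2234) = (-22346 - 1*1395) - 1*(-8442) = (-22346 - 1395) + 8442 = -23741 + 8442 = -15299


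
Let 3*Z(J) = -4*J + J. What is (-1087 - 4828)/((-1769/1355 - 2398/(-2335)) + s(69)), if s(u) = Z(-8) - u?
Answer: 21388133/221578 ≈ 96.526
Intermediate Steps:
Z(J) = -J (Z(J) = (-4*J + J)/3 = (-3*J)/3 = -J)
s(u) = 8 - u (s(u) = -1*(-8) - u = 8 - u)
(-1087 - 4828)/((-1769/1355 - 2398/(-2335)) + s(69)) = (-1087 - 4828)/((-1769/1355 - 2398/(-2335)) + (8 - 1*69)) = -5915/((-1769*1/1355 - 2398*(-1/2335)) + (8 - 69)) = -5915/((-1769/1355 + 2398/2335) - 61) = -5915/(-35253/126557 - 61) = -5915/(-7755230/126557) = -5915*(-126557/7755230) = 21388133/221578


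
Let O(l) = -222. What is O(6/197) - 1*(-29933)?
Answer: 29711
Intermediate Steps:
O(6/197) - 1*(-29933) = -222 - 1*(-29933) = -222 + 29933 = 29711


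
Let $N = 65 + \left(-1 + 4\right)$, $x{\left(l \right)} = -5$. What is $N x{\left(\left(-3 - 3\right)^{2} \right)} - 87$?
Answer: $-427$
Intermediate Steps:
$N = 68$ ($N = 65 + 3 = 68$)
$N x{\left(\left(-3 - 3\right)^{2} \right)} - 87 = 68 \left(-5\right) - 87 = -340 - 87 = -427$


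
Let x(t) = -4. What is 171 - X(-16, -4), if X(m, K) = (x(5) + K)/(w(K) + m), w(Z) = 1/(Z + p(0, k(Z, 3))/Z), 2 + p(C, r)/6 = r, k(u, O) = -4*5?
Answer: 78941/463 ≈ 170.50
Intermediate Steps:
k(u, O) = -20
p(C, r) = -12 + 6*r
w(Z) = 1/(Z - 132/Z) (w(Z) = 1/(Z + (-12 + 6*(-20))/Z) = 1/(Z + (-12 - 120)/Z) = 1/(Z - 132/Z))
X(m, K) = (-4 + K)/(m + K/(-132 + K**2)) (X(m, K) = (-4 + K)/(K/(-132 + K**2) + m) = (-4 + K)/(m + K/(-132 + K**2)))
171 - X(-16, -4) = 171 - (-132 + (-4)**2)*(-4 - 4)/(-4 - 16*(-132 + (-4)**2)) = 171 - (-132 + 16)*(-8)/(-4 - 16*(-132 + 16)) = 171 - (-116)*(-8)/(-4 - 16*(-116)) = 171 - (-116)*(-8)/(-4 + 1856) = 171 - (-116)*(-8)/1852 = 171 - 1*232/463 = 171 - 232/463 = 78941/463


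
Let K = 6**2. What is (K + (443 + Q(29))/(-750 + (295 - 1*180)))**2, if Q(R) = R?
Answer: 501222544/403225 ≈ 1243.0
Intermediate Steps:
K = 36
(K + (443 + Q(29))/(-750 + (295 - 1*180)))**2 = (36 + (443 + 29)/(-750 + (295 - 1*180)))**2 = (36 + 472/(-750 + (295 - 180)))**2 = (36 + 472/(-750 + 115))**2 = (36 + 472/(-635))**2 = (36 + 472*(-1/635))**2 = (36 - 472/635)**2 = (22388/635)**2 = 501222544/403225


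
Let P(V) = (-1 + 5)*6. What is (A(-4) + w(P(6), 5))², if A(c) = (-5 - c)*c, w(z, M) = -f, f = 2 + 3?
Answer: 1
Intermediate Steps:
P(V) = 24 (P(V) = 4*6 = 24)
f = 5
w(z, M) = -5 (w(z, M) = -1*5 = -5)
A(c) = c*(-5 - c)
(A(-4) + w(P(6), 5))² = (-1*(-4)*(5 - 4) - 5)² = (-1*(-4)*1 - 5)² = (4 - 5)² = (-1)² = 1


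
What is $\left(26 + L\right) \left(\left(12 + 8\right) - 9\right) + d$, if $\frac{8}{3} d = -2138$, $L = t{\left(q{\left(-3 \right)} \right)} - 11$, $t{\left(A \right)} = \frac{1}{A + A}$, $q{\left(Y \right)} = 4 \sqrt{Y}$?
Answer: $- \frac{2547}{4} - \frac{11 i \sqrt{3}}{24} \approx -636.75 - 0.79386 i$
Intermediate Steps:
$t{\left(A \right)} = \frac{1}{2 A}$
$L = -11 - \frac{i \sqrt{3}}{24}$ ($L = \frac{1}{2 \cdot 4 \sqrt{-3}} - 11 = \frac{1}{2 \cdot 4 i \sqrt{3}} - 11 = \frac{\left(- \frac{1}{12}\right) i \sqrt{3}}{2} - 11 = - \frac{i \sqrt{3}}{24} - 11 = -11 - \frac{i \sqrt{3}}{24} \approx -11.0 - 0.072169 i$)
$d = - \frac{3207}{4}$ ($d = \frac{3}{8} \left(-2138\right) = - \frac{3207}{4} \approx -801.75$)
$\left(26 + L\right) \left(\left(12 + 8\right) - 9\right) + d = \left(26 - \left(11 + \frac{i \sqrt{3}}{24}\right)\right) \left(\left(12 + 8\right) - 9\right) - \frac{3207}{4} = \left(15 - \frac{i \sqrt{3}}{24}\right) \left(20 - 9\right) - \frac{3207}{4} = \left(15 - \frac{i \sqrt{3}}{24}\right) 11 - \frac{3207}{4} = \left(165 - \frac{11 i \sqrt{3}}{24}\right) - \frac{3207}{4} = - \frac{2547}{4} - \frac{11 i \sqrt{3}}{24}$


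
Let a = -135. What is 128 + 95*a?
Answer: -12697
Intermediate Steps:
128 + 95*a = 128 + 95*(-135) = 128 - 12825 = -12697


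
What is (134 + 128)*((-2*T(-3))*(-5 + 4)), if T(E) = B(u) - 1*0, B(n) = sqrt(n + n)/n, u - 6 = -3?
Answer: 524*sqrt(6)/3 ≈ 427.84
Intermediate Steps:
u = 3 (u = 6 - 3 = 3)
B(n) = sqrt(2)/sqrt(n) (B(n) = sqrt(2*n)/n = (sqrt(2)*sqrt(n))/n = sqrt(2)/sqrt(n))
T(E) = sqrt(6)/3 (T(E) = sqrt(2)/sqrt(3) - 1*0 = sqrt(2)*(sqrt(3)/3) + 0 = sqrt(6)/3 + 0 = sqrt(6)/3)
(134 + 128)*((-2*T(-3))*(-5 + 4)) = (134 + 128)*((-2*sqrt(6)/3)*(-5 + 4)) = 262*(-2*sqrt(6)/3*(-1)) = 262*(2*sqrt(6)/3) = 524*sqrt(6)/3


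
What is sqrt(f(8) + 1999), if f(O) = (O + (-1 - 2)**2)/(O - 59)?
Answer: 2*sqrt(4497)/3 ≈ 44.706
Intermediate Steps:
f(O) = (9 + O)/(-59 + O) (f(O) = (O + (-3)**2)/(-59 + O) = (O + 9)/(-59 + O) = (9 + O)/(-59 + O))
sqrt(f(8) + 1999) = sqrt((9 + 8)/(-59 + 8) + 1999) = sqrt(17/(-51) + 1999) = sqrt(-1/51*17 + 1999) = sqrt(-1/3 + 1999) = sqrt(5996/3) = 2*sqrt(4497)/3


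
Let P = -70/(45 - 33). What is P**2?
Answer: 1225/36 ≈ 34.028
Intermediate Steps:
P = -35/6 (P = -70/12 = -70*1/12 = -35/6 ≈ -5.8333)
P**2 = (-35/6)**2 = 1225/36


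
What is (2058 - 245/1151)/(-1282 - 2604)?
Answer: -2368513/4472786 ≈ -0.52954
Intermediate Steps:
(2058 - 245/1151)/(-1282 - 2604) = (2058 - 245*1/1151)/(-3886) = (2058 - 245/1151)*(-1/3886) = (2368513/1151)*(-1/3886) = -2368513/4472786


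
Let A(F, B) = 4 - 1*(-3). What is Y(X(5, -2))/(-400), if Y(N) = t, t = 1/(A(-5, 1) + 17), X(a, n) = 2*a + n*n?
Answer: -1/9600 ≈ -0.00010417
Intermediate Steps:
A(F, B) = 7 (A(F, B) = 4 + 3 = 7)
X(a, n) = n² + 2*a (X(a, n) = 2*a + n² = n² + 2*a)
t = 1/24 (t = 1/(7 + 17) = 1/24 ≈ 0.041667)
Y(N) = 1/24
Y(X(5, -2))/(-400) = (1/24)/(-400) = (1/24)*(-1/400) = -1/9600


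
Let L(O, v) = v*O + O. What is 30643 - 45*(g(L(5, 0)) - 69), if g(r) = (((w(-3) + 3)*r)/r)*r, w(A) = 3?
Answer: 32398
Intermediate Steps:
L(O, v) = O + O*v (L(O, v) = O*v + O = O + O*v)
g(r) = 6*r (g(r) = (((3 + 3)*r)/r)*r = ((6*r)/r)*r = 6*r)
30643 - 45*(g(L(5, 0)) - 69) = 30643 - 45*(6*(5*(1 + 0)) - 69) = 30643 - 45*(6*(5*1) - 69) = 30643 - 45*(6*5 - 69) = 30643 - 45*(30 - 69) = 30643 - 45*(-39) = 30643 + 1755 = 32398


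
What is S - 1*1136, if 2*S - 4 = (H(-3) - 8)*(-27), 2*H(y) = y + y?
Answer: -1971/2 ≈ -985.50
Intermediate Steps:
H(y) = y (H(y) = (y + y)/2 = (2*y)/2 = y)
S = 301/2 (S = 2 + ((-3 - 8)*(-27))/2 = 2 + (-11*(-27))/2 = 2 + (1/2)*297 = 2 + 297/2 = 301/2 ≈ 150.50)
S - 1*1136 = 301/2 - 1*1136 = 301/2 - 1136 = -1971/2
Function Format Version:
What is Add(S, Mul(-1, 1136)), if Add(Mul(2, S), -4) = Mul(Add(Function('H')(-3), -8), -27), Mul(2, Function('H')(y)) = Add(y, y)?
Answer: Rational(-1971, 2) ≈ -985.50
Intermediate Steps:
Function('H')(y) = y (Function('H')(y) = Mul(Rational(1, 2), Add(y, y)) = Mul(Rational(1, 2), Mul(2, y)) = y)
S = Rational(301, 2) (S = Add(2, Mul(Rational(1, 2), Mul(Add(-3, -8), -27))) = Add(2, Mul(Rational(1, 2), Mul(-11, -27))) = Add(2, Mul(Rational(1, 2), 297)) = Add(2, Rational(297, 2)) = Rational(301, 2) ≈ 150.50)
Add(S, Mul(-1, 1136)) = Add(Rational(301, 2), Mul(-1, 1136)) = Add(Rational(301, 2), -1136) = Rational(-1971, 2)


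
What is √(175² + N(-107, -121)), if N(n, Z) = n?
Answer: √30518 ≈ 174.69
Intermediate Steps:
√(175² + N(-107, -121)) = √(175² - 107) = √(30625 - 107) = √30518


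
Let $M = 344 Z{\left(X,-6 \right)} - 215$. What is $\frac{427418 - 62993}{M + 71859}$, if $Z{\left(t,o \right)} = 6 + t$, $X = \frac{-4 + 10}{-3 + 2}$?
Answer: $\frac{364425}{71644} \approx 5.0866$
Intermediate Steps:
$X = -6$ ($X = \frac{6}{-1} = 6 \left(-1\right) = -6$)
$M = -215$ ($M = 344 \left(6 - 6\right) - 215 = 344 \cdot 0 - 215 = 0 - 215 = -215$)
$\frac{427418 - 62993}{M + 71859} = \frac{427418 - 62993}{-215 + 71859} = \frac{364425}{71644}$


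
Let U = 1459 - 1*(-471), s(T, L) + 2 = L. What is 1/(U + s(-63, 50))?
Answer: 1/1978 ≈ 0.00050556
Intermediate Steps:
s(T, L) = -2 + L
U = 1930 (U = 1459 + 471 = 1930)
1/(U + s(-63, 50)) = 1/(1930 + (-2 + 50)) = 1/(1930 + 48) = 1/1978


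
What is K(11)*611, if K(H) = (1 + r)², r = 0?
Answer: 611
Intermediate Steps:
K(H) = 1 (K(H) = (1 + 0)² = 1² = 1)
K(11)*611 = 1*611 = 611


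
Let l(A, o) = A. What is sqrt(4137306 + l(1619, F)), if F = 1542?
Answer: 5*sqrt(165557) ≈ 2034.4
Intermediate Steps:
sqrt(4137306 + l(1619, F)) = sqrt(4137306 + 1619) = sqrt(4138925) = 5*sqrt(165557)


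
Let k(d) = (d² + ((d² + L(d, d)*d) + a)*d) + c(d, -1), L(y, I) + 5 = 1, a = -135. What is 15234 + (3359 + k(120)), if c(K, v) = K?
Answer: 1687313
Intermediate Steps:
L(y, I) = -4 (L(y, I) = -5 + 1 = -4)
k(d) = d + d² + d*(-135 + d² - 4*d) (k(d) = (d² + ((d² - 4*d) - 135)*d) + d = (d² + (-135 + d² - 4*d)*d) + d = (d² + d*(-135 + d² - 4*d)) + d = d + d² + d*(-135 + d² - 4*d))
15234 + (3359 + k(120)) = 15234 + (3359 + 120*(-134 + 120² - 3*120)) = 15234 + (3359 + 120*(-134 + 14400 - 360)) = 15234 + (3359 + 120*13906) = 15234 + (3359 + 1668720) = 15234 + 1672079 = 1687313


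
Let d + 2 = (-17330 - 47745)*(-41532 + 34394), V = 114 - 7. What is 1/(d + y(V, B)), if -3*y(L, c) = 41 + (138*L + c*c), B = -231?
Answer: 3/1393447876 ≈ 2.1529e-9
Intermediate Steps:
V = 107
d = 464505348 (d = -2 + (-17330 - 47745)*(-41532 + 34394) = -2 - 65075*(-7138) = -2 + 464505350 = 464505348)
y(L, c) = -41/3 - 46*L - c²/3 (y(L, c) = -(41 + (138*L + c*c))/3 = -(41 + (138*L + c²))/3 = -(41 + (c² + 138*L))/3 = -(41 + c² + 138*L)/3 = -41/3 - 46*L - c²/3)
1/(d + y(V, B)) = 1/(464505348 + (-41/3 - 46*107 - ⅓*(-231)²)) = 1/(464505348 + (-41/3 - 4922 - ⅓*53361)) = 1/(464505348 + (-41/3 - 4922 - 17787)) = 1/(464505348 - 68168/3) = 1/(1393447876/3) = 3/1393447876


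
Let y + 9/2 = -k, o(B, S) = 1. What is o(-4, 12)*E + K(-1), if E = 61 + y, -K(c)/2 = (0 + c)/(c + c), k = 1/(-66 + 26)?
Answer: 2221/40 ≈ 55.525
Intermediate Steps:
k = -1/40 (k = 1/(-40) = -1/40 ≈ -0.025000)
y = -179/40 (y = -9/2 - 1*(-1/40) = -9/2 + 1/40 = -179/40 ≈ -4.4750)
K(c) = -1 (K(c) = -2*(0 + c)/(c + c) = -2*c/(2*c) = -2*c*1/(2*c) = -2*½ = -1)
E = 2261/40 (E = 61 - 179/40 = 2261/40 ≈ 56.525)
o(-4, 12)*E + K(-1) = 1*(2261/40) - 1 = 2261/40 - 1 = 2221/40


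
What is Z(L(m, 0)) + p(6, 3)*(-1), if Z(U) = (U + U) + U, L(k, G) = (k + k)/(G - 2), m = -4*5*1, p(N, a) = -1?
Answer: 61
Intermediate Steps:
m = -20 (m = -20*1 = -20)
L(k, G) = 2*k/(-2 + G) (L(k, G) = (2*k)/(-2 + G) = 2*k/(-2 + G))
Z(U) = 3*U (Z(U) = 2*U + U = 3*U)
Z(L(m, 0)) + p(6, 3)*(-1) = 3*(2*(-20)/(-2 + 0)) - 1*(-1) = 3*(2*(-20)/(-2)) + 1 = 3*(2*(-20)*(-1/2)) + 1 = 3*20 + 1 = 60 + 1 = 61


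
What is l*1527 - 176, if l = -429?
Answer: -655259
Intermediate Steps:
l*1527 - 176 = -429*1527 - 176 = -655083 - 176 = -655259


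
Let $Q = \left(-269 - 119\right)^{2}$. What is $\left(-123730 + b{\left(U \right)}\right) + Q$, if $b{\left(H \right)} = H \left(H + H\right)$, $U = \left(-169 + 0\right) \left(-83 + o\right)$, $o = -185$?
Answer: $4102757342$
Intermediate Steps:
$U = 45292$ ($U = \left(-169 + 0\right) \left(-83 - 185\right) = \left(-169\right) \left(-268\right) = 45292$)
$Q = 150544$ ($Q = \left(-388\right)^{2} = 150544$)
$b{\left(H \right)} = 2 H^{2}$ ($b{\left(H \right)} = H 2 H = 2 H^{2}$)
$\left(-123730 + b{\left(U \right)}\right) + Q = \left(-123730 + 2 \cdot 45292^{2}\right) + 150544 = \left(-123730 + 2 \cdot 2051365264\right) + 150544 = \left(-123730 + 4102730528\right) + 150544 = 4102606798 + 150544 = 4102757342$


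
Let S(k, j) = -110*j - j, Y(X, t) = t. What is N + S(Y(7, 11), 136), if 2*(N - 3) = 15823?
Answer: -14363/2 ≈ -7181.5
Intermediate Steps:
N = 15829/2 (N = 3 + (½)*15823 = 3 + 15823/2 = 15829/2 ≈ 7914.5)
S(k, j) = -111*j
N + S(Y(7, 11), 136) = 15829/2 - 111*136 = 15829/2 - 15096 = -14363/2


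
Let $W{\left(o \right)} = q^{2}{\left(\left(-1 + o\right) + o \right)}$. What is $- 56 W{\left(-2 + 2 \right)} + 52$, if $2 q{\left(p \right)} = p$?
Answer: $38$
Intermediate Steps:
$q{\left(p \right)} = \frac{p}{2}$
$W{\left(o \right)} = \left(- \frac{1}{2} + o\right)^{2}$ ($W{\left(o \right)} = \left(\frac{\left(-1 + o\right) + o}{2}\right)^{2} = \left(\frac{-1 + 2 o}{2}\right)^{2} = \left(- \frac{1}{2} + o\right)^{2}$)
$- 56 W{\left(-2 + 2 \right)} + 52 = - 56 \frac{\left(-1 + 2 \left(-2 + 2\right)\right)^{2}}{4} + 52 = - 56 \frac{\left(-1 + 2 \cdot 0\right)^{2}}{4} + 52 = - 56 \frac{\left(-1 + 0\right)^{2}}{4} + 52 = - 56 \frac{\left(-1\right)^{2}}{4} + 52 = - 56 \cdot \frac{1}{4} \cdot 1 + 52 = \left(-56\right) \frac{1}{4} + 52 = -14 + 52 = 38$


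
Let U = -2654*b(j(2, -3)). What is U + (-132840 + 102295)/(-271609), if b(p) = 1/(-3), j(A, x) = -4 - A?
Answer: 720941921/814827 ≈ 884.78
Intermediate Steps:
b(p) = -⅓
U = 2654/3 (U = -2654*(-⅓) = 2654/3 ≈ 884.67)
U + (-132840 + 102295)/(-271609) = 2654/3 + (-132840 + 102295)/(-271609) = 2654/3 - 30545*(-1/271609) = 2654/3 + 30545/271609 = 720941921/814827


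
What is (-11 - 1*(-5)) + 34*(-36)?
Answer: -1230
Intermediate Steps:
(-11 - 1*(-5)) + 34*(-36) = (-11 + 5) - 1224 = -6 - 1224 = -1230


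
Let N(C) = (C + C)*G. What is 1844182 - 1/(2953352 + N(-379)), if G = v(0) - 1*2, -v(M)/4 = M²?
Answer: 5449314377975/2954868 ≈ 1.8442e+6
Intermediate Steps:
v(M) = -4*M²
G = -2 (G = -4*0² - 1*2 = -4*0 - 2 = 0 - 2 = -2)
N(C) = -4*C (N(C) = (C + C)*(-2) = (2*C)*(-2) = -4*C)
1844182 - 1/(2953352 + N(-379)) = 1844182 - 1/(2953352 - 4*(-379)) = 1844182 - 1/(2953352 + 1516) = 1844182 - 1/2954868 = 5449314377975/2954868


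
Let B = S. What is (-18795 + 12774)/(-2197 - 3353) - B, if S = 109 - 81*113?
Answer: 16733407/1850 ≈ 9045.1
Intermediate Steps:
S = -9044 (S = 109 - 9153 = -9044)
B = -9044
(-18795 + 12774)/(-2197 - 3353) - B = (-18795 + 12774)/(-2197 - 3353) - 1*(-9044) = -6021/(-5550) + 9044 = -6021*(-1/5550) + 9044 = 2007/1850 + 9044 = 16733407/1850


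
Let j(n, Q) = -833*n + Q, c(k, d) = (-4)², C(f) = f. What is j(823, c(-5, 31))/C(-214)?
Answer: 685543/214 ≈ 3203.5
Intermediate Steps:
c(k, d) = 16
j(n, Q) = Q - 833*n
j(823, c(-5, 31))/C(-214) = (16 - 833*823)/(-214) = (16 - 685559)*(-1/214) = -685543*(-1/214) = 685543/214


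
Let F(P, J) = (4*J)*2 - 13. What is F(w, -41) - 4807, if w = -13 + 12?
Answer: -5148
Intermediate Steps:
w = -1
F(P, J) = -13 + 8*J (F(P, J) = 8*J - 13 = -13 + 8*J)
F(w, -41) - 4807 = (-13 + 8*(-41)) - 4807 = (-13 - 328) - 4807 = -341 - 4807 = -5148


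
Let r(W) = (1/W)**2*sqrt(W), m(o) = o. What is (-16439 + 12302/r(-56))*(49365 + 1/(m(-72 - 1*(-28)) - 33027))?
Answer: -26837488036246/33071 - 2249366452707136*I*sqrt(14)/33071 ≈ -8.1151e+8 - 2.5449e+11*I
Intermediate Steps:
r(W) = W**(-3/2) (r(W) = sqrt(W)/W**2 = W**(-3/2))
(-16439 + 12302/r(-56))*(49365 + 1/(m(-72 - 1*(-28)) - 33027)) = (-16439 + 12302/((-56)**(-3/2)))*(49365 + 1/((-72 - 1*(-28)) - 33027)) = (-16439 + 12302/((I*sqrt(14)/1568)))*(49365 + 1/((-72 + 28) - 33027)) = (-16439 + 12302*(-112*I*sqrt(14)))*(49365 + 1/(-44 - 33027)) = (-16439 - 1377824*I*sqrt(14))*(49365 + 1/(-33071)) = (-16439 - 1377824*I*sqrt(14))*(49365 - 1/33071) = (-16439 - 1377824*I*sqrt(14))*(1632549914/33071) = -26837488036246/33071 - 2249366452707136*I*sqrt(14)/33071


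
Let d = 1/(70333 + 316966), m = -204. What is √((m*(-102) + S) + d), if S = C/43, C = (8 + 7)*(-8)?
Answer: √5770344627590597483/16653857 ≈ 144.24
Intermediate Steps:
d = 1/387299 ≈ 2.5820e-6
C = -120 (C = 15*(-8) = -120)
S = -120/43 ≈ -2.7907
√((m*(-102) + S) + d) = √((-204*(-102) - 120/43) + 1/387299) = √((20808 - 120/43) + 1/387299) = √(894624/43 + 1/387299) = √(346486980619/16653857) = √5770344627590597483/16653857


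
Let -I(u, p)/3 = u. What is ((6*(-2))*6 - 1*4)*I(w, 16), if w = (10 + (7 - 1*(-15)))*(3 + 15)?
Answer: 131328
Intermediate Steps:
w = 576 (w = (10 + (7 + 15))*18 = (10 + 22)*18 = 32*18 = 576)
I(u, p) = -3*u
((6*(-2))*6 - 1*4)*I(w, 16) = ((6*(-2))*6 - 1*4)*(-3*576) = (-12*6 - 4)*(-1728) = (-72 - 4)*(-1728) = -76*(-1728) = 131328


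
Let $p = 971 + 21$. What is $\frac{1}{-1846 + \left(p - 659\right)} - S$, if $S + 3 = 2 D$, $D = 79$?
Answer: $- \frac{234516}{1513} \approx -155.0$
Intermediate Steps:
$S = 155$ ($S = -3 + 2 \cdot 79 = -3 + 158 = 155$)
$p = 992$
$\frac{1}{-1846 + \left(p - 659\right)} - S = \frac{1}{-1846 + \left(992 - 659\right)} - 155 = \frac{1}{-1846 + 333} - 155 = \frac{1}{-1513} - 155 = - \frac{1}{1513} - 155 = - \frac{234516}{1513}$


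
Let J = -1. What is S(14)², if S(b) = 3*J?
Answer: 9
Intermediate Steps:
S(b) = -3 (S(b) = 3*(-1) = -3)
S(14)² = (-3)² = 9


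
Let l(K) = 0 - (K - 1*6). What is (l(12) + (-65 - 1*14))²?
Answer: 7225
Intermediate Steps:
l(K) = 6 - K (l(K) = 0 - (K - 6) = 0 - (-6 + K) = 0 + (6 - K) = 6 - K)
(l(12) + (-65 - 1*14))² = ((6 - 1*12) + (-65 - 1*14))² = ((6 - 12) + (-65 - 14))² = (-6 - 79)² = (-85)² = 7225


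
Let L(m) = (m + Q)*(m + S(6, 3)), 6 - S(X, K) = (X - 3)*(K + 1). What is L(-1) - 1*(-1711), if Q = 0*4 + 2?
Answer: 1704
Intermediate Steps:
S(X, K) = 6 - (1 + K)*(-3 + X) (S(X, K) = 6 - (X - 3)*(K + 1) = 6 - (-3 + X)*(1 + K) = 6 - (1 + K)*(-3 + X))
Q = 2 (Q = 0 + 2 = 2)
L(m) = (-6 + m)*(2 + m) (L(m) = (m + 2)*(m + (9 - 1*6 + 3*3 - 1*3*6)) = (2 + m)*(m + (9 - 6 + 9 - 18)) = (2 + m)*(m - 6) = (2 + m)*(-6 + m) = (-6 + m)*(2 + m))
L(-1) - 1*(-1711) = (-12 + (-1)² - 4*(-1)) - 1*(-1711) = (-12 + 1 + 4) + 1711 = -7 + 1711 = 1704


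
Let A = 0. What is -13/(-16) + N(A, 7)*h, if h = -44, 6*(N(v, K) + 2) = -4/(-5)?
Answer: 19907/240 ≈ 82.946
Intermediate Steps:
N(v, K) = -28/15 (N(v, K) = -2 + (-4/(-5))/6 = -2 + (-4*(-⅕))/6 = -2 + (⅙)*(⅘) = -2 + 2/15 = -28/15)
-13/(-16) + N(A, 7)*h = -13/(-16) - 28/15*(-44) = -13*(-1/16) + 1232/15 = 13/16 + 1232/15 = 19907/240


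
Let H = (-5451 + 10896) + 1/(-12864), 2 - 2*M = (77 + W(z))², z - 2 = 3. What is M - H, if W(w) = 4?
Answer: -112231967/12864 ≈ -8724.5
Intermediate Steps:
z = 5 (z = 2 + 3 = 5)
M = -6559/2 (M = 1 - (77 + 4)²/2 = 1 - ½*81² = 1 - ½*6561 = 1 - 6561/2 = -6559/2 ≈ -3279.5)
H = 70044479/12864 (H = 5445 - 1/12864 = 70044479/12864 ≈ 5445.0)
M - H = -6559/2 - 1*70044479/12864 = -6559/2 - 70044479/12864 = -112231967/12864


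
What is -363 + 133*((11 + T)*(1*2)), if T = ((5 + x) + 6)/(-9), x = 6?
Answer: 18545/9 ≈ 2060.6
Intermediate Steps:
T = -17/9 (T = ((5 + 6) + 6)/(-9) = (11 + 6)*(-1/9) = 17*(-1/9) = -17/9 ≈ -1.8889)
-363 + 133*((11 + T)*(1*2)) = -363 + 133*((11 - 17/9)*(1*2)) = -363 + 133*((82/9)*2) = -363 + 133*(164/9) = -363 + 21812/9 = 18545/9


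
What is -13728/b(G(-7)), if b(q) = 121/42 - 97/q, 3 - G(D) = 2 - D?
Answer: -18018/25 ≈ -720.72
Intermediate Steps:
G(D) = 1 + D (G(D) = 3 - (2 - D) = 3 + (-2 + D) = 1 + D)
b(q) = 121/42 - 97/q (b(q) = 121*(1/42) - 97/q = 121/42 - 97/q)
-13728/b(G(-7)) = -13728/(121/42 - 97/(1 - 7)) = -13728/(121/42 - 97/(-6)) = -13728/(121/42 - 97*(-⅙)) = -13728/(121/42 + 97/6) = -13728/400/21 = -13728*21/400 = -18018/25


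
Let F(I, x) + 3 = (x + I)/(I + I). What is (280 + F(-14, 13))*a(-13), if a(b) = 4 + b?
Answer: -69813/28 ≈ -2493.3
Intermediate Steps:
F(I, x) = -3 + (I + x)/(2*I) (F(I, x) = -3 + (x + I)/(I + I) = -3 + (I + x)/((2*I)) = -3 + (I + x)*(1/(2*I)) = -3 + (I + x)/(2*I))
(280 + F(-14, 13))*a(-13) = (280 + (1/2)*(13 - 5*(-14))/(-14))*(4 - 13) = (280 + (1/2)*(-1/14)*(13 + 70))*(-9) = (280 + (1/2)*(-1/14)*83)*(-9) = (280 - 83/28)*(-9) = (7757/28)*(-9) = -69813/28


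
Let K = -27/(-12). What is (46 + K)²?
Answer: 37249/16 ≈ 2328.1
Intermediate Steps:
K = 9/4 (K = -27*(-1/12) = 9/4 ≈ 2.2500)
(46 + K)² = (46 + 9/4)² = (193/4)² = 37249/16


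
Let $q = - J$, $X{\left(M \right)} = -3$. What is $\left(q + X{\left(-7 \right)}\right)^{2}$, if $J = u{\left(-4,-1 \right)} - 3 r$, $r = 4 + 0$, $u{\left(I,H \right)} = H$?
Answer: $100$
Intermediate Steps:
$r = 4$
$J = -13$ ($J = -1 - 12 = -13$)
$q = 13$ ($q = \left(-1\right) \left(-13\right) = 13$)
$\left(q + X{\left(-7 \right)}\right)^{2} = \left(13 - 3\right)^{2} = 10^{2} = 100$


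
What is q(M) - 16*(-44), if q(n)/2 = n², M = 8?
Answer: 832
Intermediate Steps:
q(n) = 2*n²
q(M) - 16*(-44) = 2*8² - 16*(-44) = 2*64 + 704 = 128 + 704 = 832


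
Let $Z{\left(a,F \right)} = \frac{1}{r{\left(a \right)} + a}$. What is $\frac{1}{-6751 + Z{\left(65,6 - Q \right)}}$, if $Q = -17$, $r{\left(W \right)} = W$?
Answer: $- \frac{130}{877629} \approx -0.00014813$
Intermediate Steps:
$Z{\left(a,F \right)} = \frac{1}{2 a}$ ($Z{\left(a,F \right)} = \frac{1}{a + a} = \frac{1}{2 a}$)
$\frac{1}{-6751 + Z{\left(65,6 - Q \right)}} = \frac{1}{-6751 + \frac{1}{2 \cdot 65}} = \frac{1}{-6751 + \frac{1}{2} \cdot \frac{1}{65}} = \frac{1}{-6751 + \frac{1}{130}} = \frac{1}{- \frac{877629}{130}} = - \frac{130}{877629}$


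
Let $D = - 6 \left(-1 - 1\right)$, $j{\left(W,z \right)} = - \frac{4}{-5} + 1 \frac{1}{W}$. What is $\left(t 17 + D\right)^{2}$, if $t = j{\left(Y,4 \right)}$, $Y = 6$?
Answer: $\frac{727609}{900} \approx 808.45$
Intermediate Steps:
$j{\left(W,z \right)} = \frac{4}{5} + \frac{1}{W}$ ($j{\left(W,z \right)} = \left(-4\right) \left(- \frac{1}{5}\right) + \frac{1}{W} = \frac{4}{5} + \frac{1}{W}$)
$D = 12$ ($D = \left(-6\right) \left(-2\right) = 12$)
$t = \frac{29}{30}$ ($t = \frac{4}{5} + \frac{1}{6} = \frac{29}{30} \approx 0.96667$)
$\left(t 17 + D\right)^{2} = \left(\frac{29}{30} \cdot 17 + 12\right)^{2} = \left(\frac{493}{30} + 12\right)^{2} = \left(\frac{853}{30}\right)^{2} = \frac{727609}{900}$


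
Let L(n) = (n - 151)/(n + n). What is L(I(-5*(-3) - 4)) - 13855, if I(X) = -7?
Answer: -96906/7 ≈ -13844.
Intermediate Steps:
L(n) = (-151 + n)/(2*n) (L(n) = (-151 + n)/((2*n)) = (-151 + n)*(1/(2*n)) = (-151 + n)/(2*n))
L(I(-5*(-3) - 4)) - 13855 = (1/2)*(-151 - 7)/(-7) - 13855 = (1/2)*(-1/7)*(-158) - 13855 = 79/7 - 13855 = -96906/7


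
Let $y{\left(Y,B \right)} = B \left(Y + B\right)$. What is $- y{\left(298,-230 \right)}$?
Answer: $15640$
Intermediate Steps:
$y{\left(Y,B \right)} = B \left(B + Y\right)$
$- y{\left(298,-230 \right)} = - \left(-230\right) \left(-230 + 298\right) = - \left(-230\right) 68 = \left(-1\right) \left(-15640\right) = 15640$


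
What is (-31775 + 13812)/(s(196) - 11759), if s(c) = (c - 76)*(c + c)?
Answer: -17963/35281 ≈ -0.50914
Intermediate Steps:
s(c) = 2*c*(-76 + c) (s(c) = (-76 + c)*(2*c) = 2*c*(-76 + c))
(-31775 + 13812)/(s(196) - 11759) = (-31775 + 13812)/(2*196*(-76 + 196) - 11759) = -17963/(2*196*120 - 11759) = -17963/(47040 - 11759) = -17963/35281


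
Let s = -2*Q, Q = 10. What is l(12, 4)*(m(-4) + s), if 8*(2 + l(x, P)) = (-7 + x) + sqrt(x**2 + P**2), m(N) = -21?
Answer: 451/8 - 41*sqrt(10)/2 ≈ -8.4517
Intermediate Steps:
l(x, P) = -23/8 + x/8 + sqrt(P**2 + x**2)/8 (l(x, P) = -2 + ((-7 + x) + sqrt(x**2 + P**2))/8 = -2 + ((-7 + x) + sqrt(P**2 + x**2))/8 = -2 + (-7 + x + sqrt(P**2 + x**2))/8 = -2 + (-7/8 + x/8 + sqrt(P**2 + x**2)/8) = -23/8 + x/8 + sqrt(P**2 + x**2)/8)
s = -20 (s = -2*10 = -20)
l(12, 4)*(m(-4) + s) = (-23/8 + (1/8)*12 + sqrt(4**2 + 12**2)/8)*(-21 - 20) = (-23/8 + 3/2 + sqrt(16 + 144)/8)*(-41) = (-23/8 + 3/2 + sqrt(160)/8)*(-41) = (-23/8 + 3/2 + (4*sqrt(10))/8)*(-41) = (-23/8 + 3/2 + sqrt(10)/2)*(-41) = (-11/8 + sqrt(10)/2)*(-41) = 451/8 - 41*sqrt(10)/2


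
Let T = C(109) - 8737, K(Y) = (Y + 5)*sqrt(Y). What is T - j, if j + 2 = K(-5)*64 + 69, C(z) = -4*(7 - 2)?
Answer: 0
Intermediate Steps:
C(z) = -20 (C(z) = -4*5 = -20)
K(Y) = sqrt(Y)*(5 + Y) (K(Y) = (5 + Y)*sqrt(Y) = sqrt(Y)*(5 + Y))
j = 67 (j = -2 + ((sqrt(-5)*(5 - 5))*64 + 69) = -2 + (((I*sqrt(5))*0)*64 + 69) = -2 + (0*64 + 69) = -2 + (0 + 69) = -2 + 69 = 67)
T = -8757 (T = -20 - 8737 = -8757)
T - j = -8757 - 1*67 = -8757 - 67 = -8824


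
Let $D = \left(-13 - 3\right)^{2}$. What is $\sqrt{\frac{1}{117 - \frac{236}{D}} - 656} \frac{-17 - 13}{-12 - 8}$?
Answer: $\frac{6 i \sqrt{2262761965}}{7429} \approx 38.419 i$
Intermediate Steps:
$D = 256$ ($D = \left(-16\right)^{2} = 256$)
$\sqrt{\frac{1}{117 - \frac{236}{D}} - 656} \frac{-17 - 13}{-12 - 8} = \sqrt{\frac{1}{117 - \frac{236}{256}} - 656} \frac{-17 - 13}{-12 - 8} = \sqrt{\frac{1}{117 - \frac{59}{64}} - 656} \left(- \frac{30}{-20}\right) = \sqrt{\frac{1}{117 - \frac{59}{64}} - 656} \left(\left(-30\right) \left(- \frac{1}{20}\right)\right) = \sqrt{\frac{1}{\frac{7429}{64}} - 656} \cdot \frac{3}{2} = \sqrt{\frac{64}{7429} - 656} \cdot \frac{3}{2} = \sqrt{- \frac{4873360}{7429}} \cdot \frac{3}{2} = \frac{4 i \sqrt{2262761965}}{7429} \cdot \frac{3}{2} = \frac{6 i \sqrt{2262761965}}{7429}$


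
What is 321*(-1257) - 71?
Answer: -403568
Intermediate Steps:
321*(-1257) - 71 = -403497 - 71 = -403568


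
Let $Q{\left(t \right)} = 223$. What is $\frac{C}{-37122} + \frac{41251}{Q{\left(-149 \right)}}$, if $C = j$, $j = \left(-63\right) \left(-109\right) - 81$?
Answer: $\frac{254967724}{1379701} \approx 184.8$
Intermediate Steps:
$j = 6786$ ($j = 6867 - 81 = 6786$)
$C = 6786$
$\frac{C}{-37122} + \frac{41251}{Q{\left(-149 \right)}} = \frac{6786}{-37122} + \frac{41251}{223} = 6786 \left(- \frac{1}{37122}\right) + 41251 \cdot \frac{1}{223} = - \frac{1131}{6187} + \frac{41251}{223} = \frac{254967724}{1379701}$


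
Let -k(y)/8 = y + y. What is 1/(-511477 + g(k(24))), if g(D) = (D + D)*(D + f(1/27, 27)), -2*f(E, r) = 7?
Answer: -1/213877 ≈ -4.6756e-6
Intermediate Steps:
k(y) = -16*y (k(y) = -8*(y + y) = -16*y)
f(E, r) = -7/2 (f(E, r) = -½*7 = -7/2)
g(D) = 2*D*(-7/2 + D) (g(D) = (D + D)*(D - 7/2) = (2*D)*(-7/2 + D) = 2*D*(-7/2 + D))
1/(-511477 + g(k(24))) = 1/(-511477 + (-16*24)*(-7 + 2*(-16*24))) = 1/(-511477 - 384*(-7 + 2*(-384))) = 1/(-511477 - 384*(-7 - 768)) = 1/(-511477 - 384*(-775)) = 1/(-511477 + 297600) = 1/(-213877) = -1/213877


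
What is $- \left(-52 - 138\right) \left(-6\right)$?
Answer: $-1140$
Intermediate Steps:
$- \left(-52 - 138\right) \left(-6\right) = - \left(-190\right) \left(-6\right) = \left(-1\right) 1140 = -1140$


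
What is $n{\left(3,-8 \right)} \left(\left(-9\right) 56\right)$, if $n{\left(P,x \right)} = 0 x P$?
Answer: $0$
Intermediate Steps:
$n{\left(P,x \right)} = 0$ ($n{\left(P,x \right)} = 0 P = 0$)
$n{\left(3,-8 \right)} \left(\left(-9\right) 56\right) = 0 \left(\left(-9\right) 56\right) = 0 \left(-504\right) = 0$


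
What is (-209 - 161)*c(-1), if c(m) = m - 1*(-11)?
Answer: -3700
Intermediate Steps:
c(m) = 11 + m (c(m) = m + 11 = 11 + m)
(-209 - 161)*c(-1) = (-209 - 161)*(11 - 1) = -370*10 = -3700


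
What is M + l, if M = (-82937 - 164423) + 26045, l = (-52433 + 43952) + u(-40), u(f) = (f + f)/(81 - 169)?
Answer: -2527746/11 ≈ -2.2980e+5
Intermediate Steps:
u(f) = -f/44 (u(f) = (2*f)/(-88) = (2*f)*(-1/88) = -f/44)
l = -93281/11 (l = (-52433 + 43952) - 1/44*(-40) = -8481 + 10/11 = -93281/11 ≈ -8480.1)
M = -221315 (M = -247360 + 26045 = -221315)
M + l = -221315 - 93281/11 = -2527746/11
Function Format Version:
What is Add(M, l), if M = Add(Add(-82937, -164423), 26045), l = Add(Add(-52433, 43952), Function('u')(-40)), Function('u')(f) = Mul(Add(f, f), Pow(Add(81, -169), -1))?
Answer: Rational(-2527746, 11) ≈ -2.2980e+5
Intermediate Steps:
Function('u')(f) = Mul(Rational(-1, 44), f) (Function('u')(f) = Mul(Mul(2, f), Pow(-88, -1)) = Mul(Mul(2, f), Rational(-1, 88)) = Mul(Rational(-1, 44), f))
l = Rational(-93281, 11) (l = Add(Add(-52433, 43952), Mul(Rational(-1, 44), -40)) = Add(-8481, Rational(10, 11)) = Rational(-93281, 11) ≈ -8480.1)
M = -221315 (M = Add(-247360, 26045) = -221315)
Add(M, l) = Add(-221315, Rational(-93281, 11)) = Rational(-2527746, 11)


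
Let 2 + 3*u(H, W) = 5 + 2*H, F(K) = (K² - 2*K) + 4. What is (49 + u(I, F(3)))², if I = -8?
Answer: 17956/9 ≈ 1995.1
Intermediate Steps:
F(K) = 4 + K² - 2*K
u(H, W) = 1 + 2*H/3 (u(H, W) = -⅔ + (5 + 2*H)/3 = -⅔ + (5/3 + 2*H/3) = 1 + 2*H/3)
(49 + u(I, F(3)))² = (49 + (1 + (⅔)*(-8)))² = (49 + (1 - 16/3))² = (49 - 13/3)² = (134/3)² = 17956/9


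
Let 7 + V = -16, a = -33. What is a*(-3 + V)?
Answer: 858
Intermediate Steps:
V = -23 (V = -7 - 16 = -23)
a*(-3 + V) = -33*(-3 - 23) = -33*(-26) = 858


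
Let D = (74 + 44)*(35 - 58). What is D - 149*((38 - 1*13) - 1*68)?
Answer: 3693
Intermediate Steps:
D = -2714 (D = 118*(-23) = -2714)
D - 149*((38 - 1*13) - 1*68) = -2714 - 149*((38 - 1*13) - 1*68) = -2714 - 149*((38 - 13) - 68) = -2714 - 149*(25 - 68) = -2714 - 149*(-43) = -2714 + 6407 = 3693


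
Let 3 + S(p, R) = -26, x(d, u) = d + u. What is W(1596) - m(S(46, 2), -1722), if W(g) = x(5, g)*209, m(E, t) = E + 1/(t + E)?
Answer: 585951139/1751 ≈ 3.3464e+5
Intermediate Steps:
S(p, R) = -29 (S(p, R) = -3 - 26 = -29)
m(E, t) = E + 1/(E + t)
W(g) = 1045 + 209*g (W(g) = (5 + g)*209 = 1045 + 209*g)
W(1596) - m(S(46, 2), -1722) = (1045 + 209*1596) - (1 + (-29)**2 - 29*(-1722))/(-29 - 1722) = (1045 + 333564) - (1 + 841 + 49938)/(-1751) = 334609 - (-1)*50780/1751 = 334609 - 1*(-50780/1751) = 334609 + 50780/1751 = 585951139/1751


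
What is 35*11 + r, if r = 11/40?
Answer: 15411/40 ≈ 385.27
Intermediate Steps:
r = 11/40 (r = 11*(1/40) = 11/40 ≈ 0.27500)
35*11 + r = 35*11 + 11/40 = 385 + 11/40 = 15411/40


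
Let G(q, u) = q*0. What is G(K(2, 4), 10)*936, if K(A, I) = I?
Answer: 0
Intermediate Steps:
G(q, u) = 0
G(K(2, 4), 10)*936 = 0*936 = 0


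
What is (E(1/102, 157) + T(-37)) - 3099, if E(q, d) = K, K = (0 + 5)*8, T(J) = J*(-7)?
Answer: -2800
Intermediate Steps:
T(J) = -7*J
K = 40 (K = 5*8 = 40)
E(q, d) = 40
(E(1/102, 157) + T(-37)) - 3099 = (40 - 7*(-37)) - 3099 = (40 + 259) - 3099 = 299 - 3099 = -2800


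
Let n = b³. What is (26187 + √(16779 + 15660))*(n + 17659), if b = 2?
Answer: 462645729 + 17667*√32439 ≈ 4.6583e+8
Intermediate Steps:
n = 8 (n = 2³ = 8)
(26187 + √(16779 + 15660))*(n + 17659) = (26187 + √(16779 + 15660))*(8 + 17659) = (26187 + √32439)*17667 = 462645729 + 17667*√32439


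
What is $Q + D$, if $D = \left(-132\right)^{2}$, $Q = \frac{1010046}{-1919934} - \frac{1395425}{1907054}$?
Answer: $\frac{10631989777094405}{610236302406} \approx 17423.0$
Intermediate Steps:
$Q = - \frac{767556027739}{610236302406}$ ($Q = 1010046 \left(- \frac{1}{1919934}\right) - \frac{1395425}{1907054} = - \frac{168341}{319989} - \frac{1395425}{1907054} = - \frac{767556027739}{610236302406} \approx -1.2578$)
$D = 17424$
$Q + D = - \frac{767556027739}{610236302406} + 17424 = \frac{10631989777094405}{610236302406}$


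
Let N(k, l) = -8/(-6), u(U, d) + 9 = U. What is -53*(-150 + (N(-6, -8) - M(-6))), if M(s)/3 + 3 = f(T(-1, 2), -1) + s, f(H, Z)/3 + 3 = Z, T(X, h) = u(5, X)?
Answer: 13621/3 ≈ 4540.3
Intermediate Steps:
u(U, d) = -9 + U
T(X, h) = -4 (T(X, h) = -9 + 5 = -4)
f(H, Z) = -9 + 3*Z
N(k, l) = 4/3 (N(k, l) = -8*(-⅙) = 4/3)
M(s) = -45 + 3*s (M(s) = -9 + 3*((-9 + 3*(-1)) + s) = -9 + 3*((-9 - 3) + s) = -9 + 3*(-12 + s) = -9 + (-36 + 3*s) = -45 + 3*s)
-53*(-150 + (N(-6, -8) - M(-6))) = -53*(-150 + (4/3 - (-45 + 3*(-6)))) = -53*(-150 + (4/3 - (-45 - 18))) = -53*(-150 + (4/3 - 1*(-63))) = -53*(-150 + (4/3 + 63)) = -53*(-150 + 193/3) = -53*(-257/3) = 13621/3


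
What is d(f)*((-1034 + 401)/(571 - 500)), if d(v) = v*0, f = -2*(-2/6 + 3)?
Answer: 0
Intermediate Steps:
f = -16/3 (f = -2*(-2*⅙ + 3) = -2*(-⅓ + 3) = -2*8/3 = -16/3 ≈ -5.3333)
d(v) = 0
d(f)*((-1034 + 401)/(571 - 500)) = 0*((-1034 + 401)/(571 - 500)) = 0*(-633/71) = 0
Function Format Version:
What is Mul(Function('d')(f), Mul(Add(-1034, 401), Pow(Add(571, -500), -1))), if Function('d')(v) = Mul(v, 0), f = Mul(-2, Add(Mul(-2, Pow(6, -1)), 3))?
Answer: 0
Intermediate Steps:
f = Rational(-16, 3) (f = Mul(-2, Add(Mul(-2, Rational(1, 6)), 3)) = Mul(-2, Add(Rational(-1, 3), 3)) = Mul(-2, Rational(8, 3)) = Rational(-16, 3) ≈ -5.3333)
Function('d')(v) = 0
Mul(Function('d')(f), Mul(Add(-1034, 401), Pow(Add(571, -500), -1))) = Mul(0, Mul(Add(-1034, 401), Pow(Add(571, -500), -1))) = Mul(0, Mul(-633, Pow(71, -1))) = Mul(0, Mul(-633, Rational(1, 71))) = Mul(0, Rational(-633, 71)) = 0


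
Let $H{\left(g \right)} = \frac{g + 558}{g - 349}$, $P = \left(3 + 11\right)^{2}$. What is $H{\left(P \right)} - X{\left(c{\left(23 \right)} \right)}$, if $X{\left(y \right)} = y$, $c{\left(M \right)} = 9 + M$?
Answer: $- \frac{5650}{153} \approx -36.928$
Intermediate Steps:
$P = 196$ ($P = 14^{2} = 196$)
$H{\left(g \right)} = \frac{558 + g}{-349 + g}$
$H{\left(P \right)} - X{\left(c{\left(23 \right)} \right)} = \frac{558 + 196}{-349 + 196} - \left(9 + 23\right) = \frac{1}{-153} \cdot 754 - 32 = \left(- \frac{1}{153}\right) 754 - 32 = - \frac{754}{153} - 32 = - \frac{5650}{153}$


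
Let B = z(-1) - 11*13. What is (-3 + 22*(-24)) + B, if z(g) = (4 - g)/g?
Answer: -679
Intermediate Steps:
z(g) = (4 - g)/g
B = -148 (B = (4 - 1*(-1))/(-1) - 11*13 = -(4 + 1) - 143 = -1*5 - 143 = -5 - 143 = -148)
(-3 + 22*(-24)) + B = (-3 + 22*(-24)) - 148 = (-3 - 528) - 148 = -531 - 148 = -679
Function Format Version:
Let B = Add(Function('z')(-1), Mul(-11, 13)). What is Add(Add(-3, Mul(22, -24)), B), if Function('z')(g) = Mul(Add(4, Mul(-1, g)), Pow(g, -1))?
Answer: -679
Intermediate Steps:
Function('z')(g) = Mul(Pow(g, -1), Add(4, Mul(-1, g)))
B = -148 (B = Add(Mul(Pow(-1, -1), Add(4, Mul(-1, -1))), Mul(-11, 13)) = Add(Mul(-1, Add(4, 1)), -143) = Add(Mul(-1, 5), -143) = Add(-5, -143) = -148)
Add(Add(-3, Mul(22, -24)), B) = Add(Add(-3, Mul(22, -24)), -148) = Add(Add(-3, -528), -148) = Add(-531, -148) = -679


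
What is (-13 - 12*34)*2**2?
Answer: -1684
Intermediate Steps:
(-13 - 12*34)*2**2 = (-13 - 408)*4 = -421*4 = -1684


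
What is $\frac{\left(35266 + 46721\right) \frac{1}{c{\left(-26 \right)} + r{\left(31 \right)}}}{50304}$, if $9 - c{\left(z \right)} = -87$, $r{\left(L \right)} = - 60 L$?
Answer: $- \frac{27329}{29578752} \approx -0.00092394$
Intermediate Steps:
$c{\left(z \right)} = 96$ ($c{\left(z \right)} = 9 - -87 = 9 + 87 = 96$)
$\frac{\left(35266 + 46721\right) \frac{1}{c{\left(-26 \right)} + r{\left(31 \right)}}}{50304} = \frac{\left(35266 + 46721\right) \frac{1}{96 - 1860}}{50304} = \frac{81987}{96 - 1860} \cdot \frac{1}{50304} = \frac{81987}{-1764} \cdot \frac{1}{50304} = 81987 \left(- \frac{1}{1764}\right) \frac{1}{50304} = \left(- \frac{27329}{588}\right) \frac{1}{50304} = - \frac{27329}{29578752}$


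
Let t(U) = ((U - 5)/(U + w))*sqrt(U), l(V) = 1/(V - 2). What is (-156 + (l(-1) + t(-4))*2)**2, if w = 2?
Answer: 217984/9 - 5640*I ≈ 24220.0 - 5640.0*I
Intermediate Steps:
l(V) = 1/(-2 + V)
t(U) = sqrt(U)*(-5 + U)/(2 + U) (t(U) = ((U - 5)/(U + 2))*sqrt(U) = ((-5 + U)/(2 + U))*sqrt(U) = sqrt(U)*(-5 + U)/(2 + U))
(-156 + (l(-1) + t(-4))*2)**2 = (-156 + (1/(-2 - 1) + sqrt(-4)*(-5 - 4)/(2 - 4))*2)**2 = (-156 + (1/(-3) + (2*I)*(-9)/(-2))*2)**2 = (-156 + (-1/3 + (2*I)*(-1/2)*(-9))*2)**2 = (-156 + (-1/3 + 9*I)*2)**2 = (-156 + (-2/3 + 18*I))**2 = (-470/3 + 18*I)**2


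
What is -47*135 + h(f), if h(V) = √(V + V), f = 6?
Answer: -6345 + 2*√3 ≈ -6341.5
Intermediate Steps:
h(V) = √2*√V (h(V) = √(2*V) = √2*√V)
-47*135 + h(f) = -47*135 + √2*√6 = -6345 + 2*√3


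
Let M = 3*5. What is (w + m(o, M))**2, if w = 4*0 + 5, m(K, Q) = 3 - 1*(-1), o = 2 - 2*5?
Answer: 81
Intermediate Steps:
M = 15
o = -8 (o = 2 - 10 = -8)
m(K, Q) = 4 (m(K, Q) = 3 + 1 = 4)
w = 5 (w = 0 + 5 = 5)
(w + m(o, M))**2 = (5 + 4)**2 = 9**2 = 81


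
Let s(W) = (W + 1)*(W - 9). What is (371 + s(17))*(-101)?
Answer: -52015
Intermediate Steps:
s(W) = (1 + W)*(-9 + W)
(371 + s(17))*(-101) = (371 + (-9 + 17**2 - 8*17))*(-101) = (371 + (-9 + 289 - 136))*(-101) = (371 + 144)*(-101) = 515*(-101) = -52015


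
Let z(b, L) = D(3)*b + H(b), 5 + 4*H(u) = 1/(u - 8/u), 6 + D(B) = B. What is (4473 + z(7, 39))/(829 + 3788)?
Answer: 121655/126198 ≈ 0.96400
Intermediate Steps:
D(B) = -6 + B
H(u) = -5/4 + 1/(4*(u - 8/u))
z(b, L) = -3*b + (40 + b - 5*b²)/(4*(-8 + b²)) (z(b, L) = (-6 + 3)*b + (40 + b - 5*b²)/(4*(-8 + b²)) = -3*b + (40 + b - 5*b²)/(4*(-8 + b²)))
(4473 + z(7, 39))/(829 + 3788) = (4473 + (40 - 12*7³ - 5*7² + 97*7)/(4*(-8 + 7²)))/(829 + 3788) = (4473 + (40 - 12*343 - 5*49 + 679)/(4*(-8 + 49)))/4617 = (4473 + (¼)*(40 - 4116 - 245 + 679)/41)*(1/4617) = (4473 + (¼)*(1/41)*(-3642))*(1/4617) = (4473 - 1821/82)*(1/4617) = (364965/82)*(1/4617) = 121655/126198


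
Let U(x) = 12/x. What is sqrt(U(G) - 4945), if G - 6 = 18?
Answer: I*sqrt(19778)/2 ≈ 70.317*I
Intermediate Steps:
G = 24 (G = 6 + 18 = 24)
sqrt(U(G) - 4945) = sqrt(12/24 - 4945) = sqrt(12*(1/24) - 4945) = sqrt(1/2 - 4945) = sqrt(-9889/2) = I*sqrt(19778)/2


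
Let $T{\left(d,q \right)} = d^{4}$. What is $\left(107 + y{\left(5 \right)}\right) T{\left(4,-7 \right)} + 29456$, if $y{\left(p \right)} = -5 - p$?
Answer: $54288$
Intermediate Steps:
$\left(107 + y{\left(5 \right)}\right) T{\left(4,-7 \right)} + 29456 = \left(107 - 10\right) 4^{4} + 29456 = \left(107 - 10\right) 256 + 29456 = 97 \cdot 256 + 29456 = 24832 + 29456 = 54288$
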